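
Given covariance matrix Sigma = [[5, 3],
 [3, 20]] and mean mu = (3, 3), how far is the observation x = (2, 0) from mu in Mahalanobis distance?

Step 1 — centre the observation: (x - mu) = (-1, -3).

Step 2 — invert Sigma. det(Sigma) = 5·20 - (3)² = 91.
  Sigma^{-1} = (1/det) · [[d, -b], [-b, a]] = [[0.2198, -0.033],
 [-0.033, 0.0549]].

Step 3 — form the quadratic (x - mu)^T · Sigma^{-1} · (x - mu):
  Sigma^{-1} · (x - mu) = (-0.1209, -0.1319).
  (x - mu)^T · [Sigma^{-1} · (x - mu)] = (-1)·(-0.1209) + (-3)·(-0.1319) = 0.5165.

Step 4 — take square root: d = √(0.5165) ≈ 0.7187.

d(x, mu) = √(0.5165) ≈ 0.7187


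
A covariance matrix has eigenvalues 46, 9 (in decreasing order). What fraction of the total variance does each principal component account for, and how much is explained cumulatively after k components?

Step 1 — total variance = trace(Sigma) = Σ λ_i = 46 + 9 = 55.

Step 2 — fraction explained by component i = λ_i / Σ λ:
  PC1: 46/55 = 0.8364
  PC2: 9/55 = 0.1636

Step 3 — cumulative fraction after k components = (λ_1 + ... + λ_k) / Σ λ:
  k = 1: 46/55 = 0.8364
  k = 2: (46 + 9)/55 = 55/55 = 1

Summary (fraction, with percent):

explained: PC1 0.8364 (83.64%), PC2 0.1636 (16.36%);  cumulative: 0.8364, 1


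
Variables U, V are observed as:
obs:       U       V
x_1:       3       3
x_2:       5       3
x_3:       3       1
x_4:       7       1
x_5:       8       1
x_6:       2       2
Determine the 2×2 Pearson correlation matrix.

Step 1 — column means:
  mean(U) = (3 + 5 + 3 + 7 + 8 + 2) / 6 = 28/6 = 4.6667
  mean(V) = (3 + 3 + 1 + 1 + 1 + 2) / 6 = 11/6 = 1.8333

Step 2 — sample variances and covariances s[i,j] = (1/(n-1)) · Σ_k (x_{k,i} - mean_i) · (x_{k,j} - mean_j), with n-1 = 5:
  s[U,U] = ((-1.6667)·(-1.6667) + (0.3333)·(0.3333) + (-1.6667)·(-1.6667) + (2.3333)·(2.3333) + (3.3333)·(3.3333) + (-2.6667)·(-2.6667)) / 5 = 29.3333/5 = 5.8667
  s[U,V] = ((-1.6667)·(1.1667) + (0.3333)·(1.1667) + (-1.6667)·(-0.8333) + (2.3333)·(-0.8333) + (3.3333)·(-0.8333) + (-2.6667)·(0.1667)) / 5 = -5.3333/5 = -1.0667
  s[V,V] = ((1.1667)·(1.1667) + (1.1667)·(1.1667) + (-0.8333)·(-0.8333) + (-0.8333)·(-0.8333) + (-0.8333)·(-0.8333) + (0.1667)·(0.1667)) / 5 = 4.8333/5 = 0.9667
  Sample standard deviations s_i = √(s[i,i]):
  s(U) = √(5.8667) = 2.4221
  s(V) = √(0.9667) = 0.9832

Step 3 — r_{ij} = s_{ij} / (s_i · s_j):
  r[U,U] = 1 (diagonal).
  r[U,V] = -1.0667 / (2.4221 · 0.9832) = -1.0667 / 2.3814 = -0.4479
  r[V,V] = 1 (diagonal).

R is symmetric with unit diagonal. Assembling:

R = [[1, -0.4479],
 [-0.4479, 1]]


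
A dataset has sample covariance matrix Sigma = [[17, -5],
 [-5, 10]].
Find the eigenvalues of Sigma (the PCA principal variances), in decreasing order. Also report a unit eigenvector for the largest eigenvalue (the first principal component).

Step 1 — characteristic polynomial of 2×2 Sigma:
  det(Sigma - λI) = λ² - trace · λ + det = 0.
  trace = 17 + 10 = 27, det = 17·10 - (-5)² = 145.
Step 2 — discriminant:
  Δ = trace² - 4·det = 729 - 580 = 149.
Step 3 — eigenvalues:
  λ = (trace ± √Δ)/2 = (27 ± 12.2066)/2,
  λ_1 = 19.6033,  λ_2 = 7.3967.

Step 4 — unit eigenvector for λ_1: solve (Sigma - λ_1 I)v = 0. First row:
  (17 - 19.6033)·v_x + (-5)·v_y = 0, i.e. (-2.6033)·v_x + (-5)·v_y = 0,
  so v ∝ (b, λ_1 - a) = (-5, 2.6033); multiply by -1 so the first entry is positive: u = (5, -2.6033).
  ||u|| = √((5)² + (-2.6033)²) = √(31.7771) ≈ 5.6371,
  v_1 = u/||u|| ≈ (0.887, -0.4618) (||v_1|| = 1).

λ_1 = 19.6033,  λ_2 = 7.3967;  v_1 ≈ (0.887, -0.4618)


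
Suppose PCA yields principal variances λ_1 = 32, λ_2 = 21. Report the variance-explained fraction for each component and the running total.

Step 1 — total variance = trace(Sigma) = Σ λ_i = 32 + 21 = 53.

Step 2 — fraction explained by component i = λ_i / Σ λ:
  PC1: 32/53 = 0.6038
  PC2: 21/53 = 0.3962

Step 3 — cumulative fraction after k components = (λ_1 + ... + λ_k) / Σ λ:
  k = 1: 32/53 = 0.6038
  k = 2: (32 + 21)/53 = 53/53 = 1

Summary (fraction, with percent):

explained: PC1 0.6038 (60.38%), PC2 0.3962 (39.62%);  cumulative: 0.6038, 1


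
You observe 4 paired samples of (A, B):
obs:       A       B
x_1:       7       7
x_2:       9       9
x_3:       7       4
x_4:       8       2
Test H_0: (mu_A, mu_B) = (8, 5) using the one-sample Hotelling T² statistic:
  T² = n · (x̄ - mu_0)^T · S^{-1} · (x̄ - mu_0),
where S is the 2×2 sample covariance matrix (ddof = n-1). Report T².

Step 1 — sample mean vector:
  mean(A) = (7 + 9 + 7 + 8) / 4 = 31/4 = 7.75
  mean(B) = (7 + 9 + 4 + 2) / 4 = 22/4 = 5.5
  x̄ = (7.75, 5.5),  deviation x̄ - mu_0 = (7.75, 5.5) - (8, 5) = (-0.25, 0.5).

Step 2 — sample covariance matrix, S[i,j] = (1/(n-1)) · Σ_k (x_{k,i} - mean_i) · (x_{k,j} - mean_j), divisor n-1 = 3:
  S[A,A] = ((-0.75)·(-0.75) + (1.25)·(1.25) + (-0.75)·(-0.75) + (0.25)·(0.25)) / 3 = 2.75/3 = 0.9167
  S[A,B] = ((-0.75)·(1.5) + (1.25)·(3.5) + (-0.75)·(-1.5) + (0.25)·(-3.5)) / 3 = 3.5/3 = 1.1667
  S[B,B] = ((1.5)·(1.5) + (3.5)·(3.5) + (-1.5)·(-1.5) + (-3.5)·(-3.5)) / 3 = 29/3 = 9.6667
  S = [[0.9167, 1.1667],
 [1.1667, 9.6667]].

Step 3 — invert S. det(S) = 0.9167·9.6667 - (1.1667)² = 7.5.
  S^{-1} = (1/det) · [[d, -b], [-b, a]] = [[1.2889, -0.1556],
 [-0.1556, 0.1222]].

Step 4 — quadratic form (x̄ - mu_0)^T · S^{-1} · (x̄ - mu_0):
  S^{-1} · (x̄ - mu_0) = (-0.4, 0.1),
  (x̄ - mu_0)^T · [...] = (-0.25)·(-0.4) + (0.5)·(0.1) = 0.15.

Step 5 — scale by n: T² = 4 · 0.15 = 0.6.

T² ≈ 0.6


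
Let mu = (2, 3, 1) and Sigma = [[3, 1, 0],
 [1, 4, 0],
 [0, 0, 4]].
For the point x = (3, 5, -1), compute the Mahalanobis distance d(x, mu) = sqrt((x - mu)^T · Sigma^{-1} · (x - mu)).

Step 1 — centre the observation: (x - mu) = (1, 2, -2).

Step 2 — invert Sigma (cofactor / det for 3×3, or solve directly):
  Sigma^{-1} = [[0.3636, -0.0909, 0],
 [-0.0909, 0.2727, 0],
 [0, 0, 0.25]].

Step 3 — form the quadratic (x - mu)^T · Sigma^{-1} · (x - mu):
  Sigma^{-1} · (x - mu) = (0.1818, 0.4545, -0.5).
  (x - mu)^T · [Sigma^{-1} · (x - mu)] = (1)·(0.1818) + (2)·(0.4545) + (-2)·(-0.5) = 2.0909.

Step 4 — take square root: d = √(2.0909) ≈ 1.446.

d(x, mu) = √(2.0909) ≈ 1.446


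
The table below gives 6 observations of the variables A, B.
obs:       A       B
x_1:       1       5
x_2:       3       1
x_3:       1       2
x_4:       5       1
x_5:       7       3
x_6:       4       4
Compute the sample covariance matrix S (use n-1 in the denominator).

Step 1 — column means:
  mean(A) = (1 + 3 + 1 + 5 + 7 + 4) / 6 = 21/6 = 3.5
  mean(B) = (5 + 1 + 2 + 1 + 3 + 4) / 6 = 16/6 = 2.6667

Step 2 — sample covariance S[i,j] = (1/(n-1)) · Σ_k (x_{k,i} - mean_i) · (x_{k,j} - mean_j), with n-1 = 5.
  S[A,A] = ((-2.5)·(-2.5) + (-0.5)·(-0.5) + (-2.5)·(-2.5) + (1.5)·(1.5) + (3.5)·(3.5) + (0.5)·(0.5)) / 5 = 27.5/5 = 5.5
  S[A,B] = ((-2.5)·(2.3333) + (-0.5)·(-1.6667) + (-2.5)·(-0.6667) + (1.5)·(-1.6667) + (3.5)·(0.3333) + (0.5)·(1.3333)) / 5 = -4/5 = -0.8
  S[B,B] = ((2.3333)·(2.3333) + (-1.6667)·(-1.6667) + (-0.6667)·(-0.6667) + (-1.6667)·(-1.6667) + (0.3333)·(0.3333) + (1.3333)·(1.3333)) / 5 = 13.3333/5 = 2.6667

S is symmetric (S[j,i] = S[i,j]). Assembling:

S = [[5.5, -0.8],
 [-0.8, 2.6667]]


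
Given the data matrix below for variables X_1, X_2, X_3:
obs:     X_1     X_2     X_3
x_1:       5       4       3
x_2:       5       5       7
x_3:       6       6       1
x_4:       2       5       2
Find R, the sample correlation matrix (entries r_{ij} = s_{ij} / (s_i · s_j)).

Step 1 — column means:
  mean(X_1) = (5 + 5 + 6 + 2) / 4 = 18/4 = 4.5
  mean(X_2) = (4 + 5 + 6 + 5) / 4 = 20/4 = 5
  mean(X_3) = (3 + 7 + 1 + 2) / 4 = 13/4 = 3.25

Step 2 — sample variances and covariances s[i,j] = (1/(n-1)) · Σ_k (x_{k,i} - mean_i) · (x_{k,j} - mean_j), with n-1 = 3:
  s[X_1,X_1] = ((0.5)·(0.5) + (0.5)·(0.5) + (1.5)·(1.5) + (-2.5)·(-2.5)) / 3 = 9/3 = 3
  s[X_1,X_2] = ((0.5)·(-1) + (0.5)·(0) + (1.5)·(1) + (-2.5)·(0)) / 3 = 1/3 = 0.3333
  s[X_1,X_3] = ((0.5)·(-0.25) + (0.5)·(3.75) + (1.5)·(-2.25) + (-2.5)·(-1.25)) / 3 = 1.5/3 = 0.5
  s[X_2,X_2] = ((-1)·(-1) + (0)·(0) + (1)·(1) + (0)·(0)) / 3 = 2/3 = 0.6667
  s[X_2,X_3] = ((-1)·(-0.25) + (0)·(3.75) + (1)·(-2.25) + (0)·(-1.25)) / 3 = -2/3 = -0.6667
  s[X_3,X_3] = ((-0.25)·(-0.25) + (3.75)·(3.75) + (-2.25)·(-2.25) + (-1.25)·(-1.25)) / 3 = 20.75/3 = 6.9167
  Sample standard deviations s_i = √(s[i,i]):
  s(X_1) = √(3) = 1.7321
  s(X_2) = √(0.6667) = 0.8165
  s(X_3) = √(6.9167) = 2.63

Step 3 — r_{ij} = s_{ij} / (s_i · s_j):
  r[X_1,X_1] = 1 (diagonal).
  r[X_1,X_2] = 0.3333 / (1.7321 · 0.8165) = 0.3333 / 1.4142 = 0.2357
  r[X_1,X_3] = 0.5 / (1.7321 · 2.63) = 0.5 / 4.5552 = 0.1098
  r[X_2,X_2] = 1 (diagonal).
  r[X_2,X_3] = -0.6667 / (0.8165 · 2.63) = -0.6667 / 2.1473 = -0.3105
  r[X_3,X_3] = 1 (diagonal).

R is symmetric with unit diagonal. Assembling:

R = [[1, 0.2357, 0.1098],
 [0.2357, 1, -0.3105],
 [0.1098, -0.3105, 1]]


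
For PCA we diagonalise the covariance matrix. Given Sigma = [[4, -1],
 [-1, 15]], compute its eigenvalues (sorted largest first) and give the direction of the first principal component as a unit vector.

Step 1 — characteristic polynomial of 2×2 Sigma:
  det(Sigma - λI) = λ² - trace · λ + det = 0.
  trace = 4 + 15 = 19, det = 4·15 - (-1)² = 59.
Step 2 — discriminant:
  Δ = trace² - 4·det = 361 - 236 = 125.
Step 3 — eigenvalues:
  λ = (trace ± √Δ)/2 = (19 ± 11.1803)/2,
  λ_1 = 15.0902,  λ_2 = 3.9098.

Step 4 — unit eigenvector for λ_1: solve (Sigma - λ_1 I)v = 0. First row:
  (4 - 15.0902)·v_x + (-1)·v_y = 0, i.e. (-11.0902)·v_x + (-1)·v_y = 0,
  so v ∝ (b, λ_1 - a) = (-1, 11.0902); multiply by -1 so the first entry is positive: u = (1, -11.0902).
  ||u|| = √((1)² + (-11.0902)²) = √(123.9919) ≈ 11.1352,
  v_1 = u/||u|| ≈ (0.0898, -0.996) (||v_1|| = 1).

λ_1 = 15.0902,  λ_2 = 3.9098;  v_1 ≈ (0.0898, -0.996)


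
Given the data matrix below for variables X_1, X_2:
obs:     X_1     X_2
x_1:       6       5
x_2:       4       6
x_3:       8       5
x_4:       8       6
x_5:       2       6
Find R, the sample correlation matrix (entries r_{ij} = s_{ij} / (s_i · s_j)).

Step 1 — column means:
  mean(X_1) = (6 + 4 + 8 + 8 + 2) / 5 = 28/5 = 5.6
  mean(X_2) = (5 + 6 + 5 + 6 + 6) / 5 = 28/5 = 5.6

Step 2 — sample variances and covariances s[i,j] = (1/(n-1)) · Σ_k (x_{k,i} - mean_i) · (x_{k,j} - mean_j), with n-1 = 4:
  s[X_1,X_1] = ((0.4)·(0.4) + (-1.6)·(-1.6) + (2.4)·(2.4) + (2.4)·(2.4) + (-3.6)·(-3.6)) / 4 = 27.2/4 = 6.8
  s[X_1,X_2] = ((0.4)·(-0.6) + (-1.6)·(0.4) + (2.4)·(-0.6) + (2.4)·(0.4) + (-3.6)·(0.4)) / 4 = -2.8/4 = -0.7
  s[X_2,X_2] = ((-0.6)·(-0.6) + (0.4)·(0.4) + (-0.6)·(-0.6) + (0.4)·(0.4) + (0.4)·(0.4)) / 4 = 1.2/4 = 0.3
  Sample standard deviations s_i = √(s[i,i]):
  s(X_1) = √(6.8) = 2.6077
  s(X_2) = √(0.3) = 0.5477

Step 3 — r_{ij} = s_{ij} / (s_i · s_j):
  r[X_1,X_1] = 1 (diagonal).
  r[X_1,X_2] = -0.7 / (2.6077 · 0.5477) = -0.7 / 1.4283 = -0.4901
  r[X_2,X_2] = 1 (diagonal).

R is symmetric with unit diagonal. Assembling:

R = [[1, -0.4901],
 [-0.4901, 1]]


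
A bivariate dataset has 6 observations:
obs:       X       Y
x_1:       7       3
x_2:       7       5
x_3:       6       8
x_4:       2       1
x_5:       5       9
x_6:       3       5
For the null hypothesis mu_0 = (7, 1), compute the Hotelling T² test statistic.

Step 1 — sample mean vector:
  mean(X) = (7 + 7 + 6 + 2 + 5 + 3) / 6 = 30/6 = 5
  mean(Y) = (3 + 5 + 8 + 1 + 9 + 5) / 6 = 31/6 = 5.1667
  x̄ = (5, 5.1667),  deviation x̄ - mu_0 = (5, 5.1667) - (7, 1) = (-2, 4.1667).

Step 2 — sample covariance matrix, S[i,j] = (1/(n-1)) · Σ_k (x_{k,i} - mean_i) · (x_{k,j} - mean_j), divisor n-1 = 5:
  S[X,X] = ((2)·(2) + (2)·(2) + (1)·(1) + (-3)·(-3) + (0)·(0) + (-2)·(-2)) / 5 = 22/5 = 4.4
  S[X,Y] = ((2)·(-2.1667) + (2)·(-0.1667) + (1)·(2.8333) + (-3)·(-4.1667) + (0)·(3.8333) + (-2)·(-0.1667)) / 5 = 11/5 = 2.2
  S[Y,Y] = ((-2.1667)·(-2.1667) + (-0.1667)·(-0.1667) + (2.8333)·(2.8333) + (-4.1667)·(-4.1667) + (3.8333)·(3.8333) + (-0.1667)·(-0.1667)) / 5 = 44.8333/5 = 8.9667
  S = [[4.4, 2.2],
 [2.2, 8.9667]].

Step 3 — invert S. det(S) = 4.4·8.9667 - (2.2)² = 34.6133.
  S^{-1} = (1/det) · [[d, -b], [-b, a]] = [[0.2591, -0.0636],
 [-0.0636, 0.1271]].

Step 4 — quadratic form (x̄ - mu_0)^T · S^{-1} · (x̄ - mu_0):
  S^{-1} · (x̄ - mu_0) = (-0.7829, 0.6568),
  (x̄ - mu_0)^T · [...] = (-2)·(-0.7829) + (4.1667)·(0.6568) = 4.3025.

Step 5 — scale by n: T² = 6 · 4.3025 = 25.8147.

T² ≈ 25.8147


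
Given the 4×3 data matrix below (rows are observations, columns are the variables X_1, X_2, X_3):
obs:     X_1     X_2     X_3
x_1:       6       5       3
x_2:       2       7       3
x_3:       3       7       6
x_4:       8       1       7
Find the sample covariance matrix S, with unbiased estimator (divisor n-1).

Step 1 — column means:
  mean(X_1) = (6 + 2 + 3 + 8) / 4 = 19/4 = 4.75
  mean(X_2) = (5 + 7 + 7 + 1) / 4 = 20/4 = 5
  mean(X_3) = (3 + 3 + 6 + 7) / 4 = 19/4 = 4.75

Step 2 — sample covariance S[i,j] = (1/(n-1)) · Σ_k (x_{k,i} - mean_i) · (x_{k,j} - mean_j), with n-1 = 3.
  S[X_1,X_1] = ((1.25)·(1.25) + (-2.75)·(-2.75) + (-1.75)·(-1.75) + (3.25)·(3.25)) / 3 = 22.75/3 = 7.5833
  S[X_1,X_2] = ((1.25)·(0) + (-2.75)·(2) + (-1.75)·(2) + (3.25)·(-4)) / 3 = -22/3 = -7.3333
  S[X_1,X_3] = ((1.25)·(-1.75) + (-2.75)·(-1.75) + (-1.75)·(1.25) + (3.25)·(2.25)) / 3 = 7.75/3 = 2.5833
  S[X_2,X_2] = ((0)·(0) + (2)·(2) + (2)·(2) + (-4)·(-4)) / 3 = 24/3 = 8
  S[X_2,X_3] = ((0)·(-1.75) + (2)·(-1.75) + (2)·(1.25) + (-4)·(2.25)) / 3 = -10/3 = -3.3333
  S[X_3,X_3] = ((-1.75)·(-1.75) + (-1.75)·(-1.75) + (1.25)·(1.25) + (2.25)·(2.25)) / 3 = 12.75/3 = 4.25

S is symmetric (S[j,i] = S[i,j]). Assembling:

S = [[7.5833, -7.3333, 2.5833],
 [-7.3333, 8, -3.3333],
 [2.5833, -3.3333, 4.25]]


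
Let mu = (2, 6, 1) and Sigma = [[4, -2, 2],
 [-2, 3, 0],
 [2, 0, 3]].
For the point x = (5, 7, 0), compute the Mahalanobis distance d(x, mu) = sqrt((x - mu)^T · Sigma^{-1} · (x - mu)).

Step 1 — centre the observation: (x - mu) = (3, 1, -1).

Step 2 — invert Sigma (cofactor / det for 3×3, or solve directly):
  Sigma^{-1} = [[0.75, 0.5, -0.5],
 [0.5, 0.6667, -0.3333],
 [-0.5, -0.3333, 0.6667]].

Step 3 — form the quadratic (x - mu)^T · Sigma^{-1} · (x - mu):
  Sigma^{-1} · (x - mu) = (3.25, 2.5, -2.5).
  (x - mu)^T · [Sigma^{-1} · (x - mu)] = (3)·(3.25) + (1)·(2.5) + (-1)·(-2.5) = 14.75.

Step 4 — take square root: d = √(14.75) ≈ 3.8406.

d(x, mu) = √(14.75) ≈ 3.8406


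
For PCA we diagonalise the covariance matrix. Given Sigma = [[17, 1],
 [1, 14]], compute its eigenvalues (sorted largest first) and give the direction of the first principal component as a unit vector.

Step 1 — characteristic polynomial of 2×2 Sigma:
  det(Sigma - λI) = λ² - trace · λ + det = 0.
  trace = 17 + 14 = 31, det = 17·14 - (1)² = 237.
Step 2 — discriminant:
  Δ = trace² - 4·det = 961 - 948 = 13.
Step 3 — eigenvalues:
  λ = (trace ± √Δ)/2 = (31 ± 3.6056)/2,
  λ_1 = 17.3028,  λ_2 = 13.6972.

Step 4 — unit eigenvector for λ_1: solve (Sigma - λ_1 I)v = 0. First row:
  (17 - 17.3028)·v_x + (1)·v_y = 0, i.e. (-0.3028)·v_x + (1)·v_y = 0,
  so v ∝ (b, λ_1 - a) = (1, 0.3028) = u.
  ||u|| = √((1)² + (0.3028)²) = √(1.0917) ≈ 1.0448,
  v_1 = u/||u|| ≈ (0.9571, 0.2898) (||v_1|| = 1).

λ_1 = 17.3028,  λ_2 = 13.6972;  v_1 ≈ (0.9571, 0.2898)


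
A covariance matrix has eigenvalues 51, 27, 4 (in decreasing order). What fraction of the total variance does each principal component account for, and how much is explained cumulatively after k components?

Step 1 — total variance = trace(Sigma) = Σ λ_i = 51 + 27 + 4 = 82.

Step 2 — fraction explained by component i = λ_i / Σ λ:
  PC1: 51/82 = 0.622
  PC2: 27/82 = 0.3293
  PC3: 4/82 = 0.0488

Step 3 — cumulative fraction after k components = (λ_1 + ... + λ_k) / Σ λ:
  k = 1: 51/82 = 0.622
  k = 2: (51 + 27)/82 = 78/82 = 0.9512
  k = 3: (51 + 27 + 4)/82 = 82/82 = 1

Summary (fraction, with percent):

explained: PC1 0.622 (62.2%), PC2 0.3293 (32.93%), PC3 0.0488 (4.88%);  cumulative: 0.622, 0.9512, 1


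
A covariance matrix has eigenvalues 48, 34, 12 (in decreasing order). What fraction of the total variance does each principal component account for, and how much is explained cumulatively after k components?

Step 1 — total variance = trace(Sigma) = Σ λ_i = 48 + 34 + 12 = 94.

Step 2 — fraction explained by component i = λ_i / Σ λ:
  PC1: 48/94 = 0.5106
  PC2: 34/94 = 0.3617
  PC3: 12/94 = 0.1277

Step 3 — cumulative fraction after k components = (λ_1 + ... + λ_k) / Σ λ:
  k = 1: 48/94 = 0.5106
  k = 2: (48 + 34)/94 = 82/94 = 0.8723
  k = 3: (48 + 34 + 12)/94 = 94/94 = 1

Summary (fraction, with percent):

explained: PC1 0.5106 (51.06%), PC2 0.3617 (36.17%), PC3 0.1277 (12.77%);  cumulative: 0.5106, 0.8723, 1


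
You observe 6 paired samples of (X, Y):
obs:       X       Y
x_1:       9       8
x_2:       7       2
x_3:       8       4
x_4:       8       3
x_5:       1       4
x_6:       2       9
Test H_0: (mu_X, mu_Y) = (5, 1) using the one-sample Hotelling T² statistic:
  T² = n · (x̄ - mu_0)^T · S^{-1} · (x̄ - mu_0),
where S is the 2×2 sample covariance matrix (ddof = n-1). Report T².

Step 1 — sample mean vector:
  mean(X) = (9 + 7 + 8 + 8 + 1 + 2) / 6 = 35/6 = 5.8333
  mean(Y) = (8 + 2 + 4 + 3 + 4 + 9) / 6 = 30/6 = 5
  x̄ = (5.8333, 5),  deviation x̄ - mu_0 = (5.8333, 5) - (5, 1) = (0.8333, 4).

Step 2 — sample covariance matrix, S[i,j] = (1/(n-1)) · Σ_k (x_{k,i} - mean_i) · (x_{k,j} - mean_j), divisor n-1 = 5:
  S[X,X] = ((3.1667)·(3.1667) + (1.1667)·(1.1667) + (2.1667)·(2.1667) + (2.1667)·(2.1667) + (-4.8333)·(-4.8333) + (-3.8333)·(-3.8333)) / 5 = 58.8333/5 = 11.7667
  S[X,Y] = ((3.1667)·(3) + (1.1667)·(-3) + (2.1667)·(-1) + (2.1667)·(-2) + (-4.8333)·(-1) + (-3.8333)·(4)) / 5 = -11/5 = -2.2
  S[Y,Y] = ((3)·(3) + (-3)·(-3) + (-1)·(-1) + (-2)·(-2) + (-1)·(-1) + (4)·(4)) / 5 = 40/5 = 8
  S = [[11.7667, -2.2],
 [-2.2, 8]].

Step 3 — invert S. det(S) = 11.7667·8 - (-2.2)² = 89.2933.
  S^{-1} = (1/det) · [[d, -b], [-b, a]] = [[0.0896, 0.0246],
 [0.0246, 0.1318]].

Step 4 — quadratic form (x̄ - mu_0)^T · S^{-1} · (x̄ - mu_0):
  S^{-1} · (x̄ - mu_0) = (0.1732, 0.5476),
  (x̄ - mu_0)^T · [...] = (0.8333)·(0.1732) + (4)·(0.5476) = 2.3349.

Step 5 — scale by n: T² = 6 · 2.3349 = 14.0093.

T² ≈ 14.0093


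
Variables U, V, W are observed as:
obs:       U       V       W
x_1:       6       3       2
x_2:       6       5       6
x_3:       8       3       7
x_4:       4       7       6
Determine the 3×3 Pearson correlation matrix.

Step 1 — column means:
  mean(U) = (6 + 6 + 8 + 4) / 4 = 24/4 = 6
  mean(V) = (3 + 5 + 3 + 7) / 4 = 18/4 = 4.5
  mean(W) = (2 + 6 + 7 + 6) / 4 = 21/4 = 5.25

Step 2 — sample variances and covariances s[i,j] = (1/(n-1)) · Σ_k (x_{k,i} - mean_i) · (x_{k,j} - mean_j), with n-1 = 3:
  s[U,U] = ((0)·(0) + (0)·(0) + (2)·(2) + (-2)·(-2)) / 3 = 8/3 = 2.6667
  s[U,V] = ((0)·(-1.5) + (0)·(0.5) + (2)·(-1.5) + (-2)·(2.5)) / 3 = -8/3 = -2.6667
  s[U,W] = ((0)·(-3.25) + (0)·(0.75) + (2)·(1.75) + (-2)·(0.75)) / 3 = 2/3 = 0.6667
  s[V,V] = ((-1.5)·(-1.5) + (0.5)·(0.5) + (-1.5)·(-1.5) + (2.5)·(2.5)) / 3 = 11/3 = 3.6667
  s[V,W] = ((-1.5)·(-3.25) + (0.5)·(0.75) + (-1.5)·(1.75) + (2.5)·(0.75)) / 3 = 4.5/3 = 1.5
  s[W,W] = ((-3.25)·(-3.25) + (0.75)·(0.75) + (1.75)·(1.75) + (0.75)·(0.75)) / 3 = 14.75/3 = 4.9167
  Sample standard deviations s_i = √(s[i,i]):
  s(U) = √(2.6667) = 1.633
  s(V) = √(3.6667) = 1.9149
  s(W) = √(4.9167) = 2.2174

Step 3 — r_{ij} = s_{ij} / (s_i · s_j):
  r[U,U] = 1 (diagonal).
  r[U,V] = -2.6667 / (1.633 · 1.9149) = -2.6667 / 3.1269 = -0.8528
  r[U,W] = 0.6667 / (1.633 · 2.2174) = 0.6667 / 3.6209 = 0.1841
  r[V,V] = 1 (diagonal).
  r[V,W] = 1.5 / (1.9149 · 2.2174) = 1.5 / 4.2459 = 0.3533
  r[W,W] = 1 (diagonal).

R is symmetric with unit diagonal. Assembling:

R = [[1, -0.8528, 0.1841],
 [-0.8528, 1, 0.3533],
 [0.1841, 0.3533, 1]]


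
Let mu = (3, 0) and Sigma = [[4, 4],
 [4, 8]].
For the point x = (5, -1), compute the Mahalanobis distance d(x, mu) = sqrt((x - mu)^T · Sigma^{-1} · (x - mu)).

Step 1 — centre the observation: (x - mu) = (2, -1).

Step 2 — invert Sigma. det(Sigma) = 4·8 - (4)² = 16.
  Sigma^{-1} = (1/det) · [[d, -b], [-b, a]] = [[0.5, -0.25],
 [-0.25, 0.25]].

Step 3 — form the quadratic (x - mu)^T · Sigma^{-1} · (x - mu):
  Sigma^{-1} · (x - mu) = (1.25, -0.75).
  (x - mu)^T · [Sigma^{-1} · (x - mu)] = (2)·(1.25) + (-1)·(-0.75) = 3.25.

Step 4 — take square root: d = √(3.25) ≈ 1.8028.

d(x, mu) = √(3.25) ≈ 1.8028


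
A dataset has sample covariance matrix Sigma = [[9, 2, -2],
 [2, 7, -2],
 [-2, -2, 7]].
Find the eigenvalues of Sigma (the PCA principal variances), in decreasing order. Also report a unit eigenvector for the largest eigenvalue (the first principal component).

Step 1 — characteristic polynomial p(λ) = det(λI - Sigma) = λ³ - tr·λ² + c_1·λ - det, where tr = trace, c_1 = sum of the principal 2×2 minors, det = det(Sigma):
  tr = 9 + 7 + 7 = 23,
  c_1 = (9·7 - (2)²) + (9·7 - (-2)²) + (7·7 - (-2)²) = 59 + 59 + 45 = 163,
  det = 9·(7·7 - (-2)²) - (2)·((2)·7 - (-2)·(-2)) + (-2)·((2)·(-2) - 7·(-2)) = 9·(45) - (2)·(10) + (-2)·(10) = 365.
  So p(λ) = λ³ - 23λ² + 163λ - 365.
Step 2 — look for an integer root (rational root theorem: any rational root is an integer divisor of 365). Testing λ = 5:
  p(5) = 125 - 575 + 815 - 365 = 0  ✓
  Dividing out (λ - 5): p(λ) = (λ - 5)(λ² - 18λ + 73).
Step 3 — remaining eigenvalues from the quadratic λ² - 18λ + 73 = 0:
  Δ = 18² - 4·73 = 324 - 292 = 32,  λ = (18 ± √32)/2 = (18 ± 5.6569)/2 ≈ 11.8284 or 6.1716.
  Sorted: λ_1 = 11.8284,  λ_2 = 6.1716,  λ_3 = 5  (check: sum = 23 = tr ✓).

Step 4 — unit eigenvector for λ_1 ≈ 11.8284: v spans the null space of (Sigma - λ_1 I), whose rows are
  r_1 = (-2.8284, 2, -2),  r_2 = (2, -4.8284, -2),  r_3 = (-2, -2, -4.8284).
  v is orthogonal to every row, so take v ∝ r_1 × r_2 = ((2)·(-2) - (-2)·(-4.8284), (-2)·(2) - (-2.8284)·(-2), (-2.8284)·(-4.8284) - (2)·(2)) ≈ (-13.6569, -9.6569, 9.6569).
  Rescale (multiply by -1 so the first nonzero entry is positive): u = (13.6569, 9.6569, -9.6569).
  ||u|| = √((13.6569)² + (9.6569)² + (-9.6569)²) = √(373.0193) ≈ 19.3137,  v_1 = u/||u|| ≈ (0.7071, 0.5, -0.5) (||v_1|| = 1).

λ_1 = 11.8284,  λ_2 = 6.1716,  λ_3 = 5;  v_1 ≈ (0.7071, 0.5, -0.5)


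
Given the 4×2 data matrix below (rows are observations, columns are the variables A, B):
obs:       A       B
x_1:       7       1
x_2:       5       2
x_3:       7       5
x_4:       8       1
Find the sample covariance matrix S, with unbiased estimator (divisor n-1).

Step 1 — column means:
  mean(A) = (7 + 5 + 7 + 8) / 4 = 27/4 = 6.75
  mean(B) = (1 + 2 + 5 + 1) / 4 = 9/4 = 2.25

Step 2 — sample covariance S[i,j] = (1/(n-1)) · Σ_k (x_{k,i} - mean_i) · (x_{k,j} - mean_j), with n-1 = 3.
  S[A,A] = ((0.25)·(0.25) + (-1.75)·(-1.75) + (0.25)·(0.25) + (1.25)·(1.25)) / 3 = 4.75/3 = 1.5833
  S[A,B] = ((0.25)·(-1.25) + (-1.75)·(-0.25) + (0.25)·(2.75) + (1.25)·(-1.25)) / 3 = -0.75/3 = -0.25
  S[B,B] = ((-1.25)·(-1.25) + (-0.25)·(-0.25) + (2.75)·(2.75) + (-1.25)·(-1.25)) / 3 = 10.75/3 = 3.5833

S is symmetric (S[j,i] = S[i,j]). Assembling:

S = [[1.5833, -0.25],
 [-0.25, 3.5833]]


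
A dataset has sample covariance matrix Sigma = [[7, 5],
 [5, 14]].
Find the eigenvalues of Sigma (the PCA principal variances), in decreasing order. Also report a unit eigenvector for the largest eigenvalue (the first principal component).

Step 1 — characteristic polynomial of 2×2 Sigma:
  det(Sigma - λI) = λ² - trace · λ + det = 0.
  trace = 7 + 14 = 21, det = 7·14 - (5)² = 73.
Step 2 — discriminant:
  Δ = trace² - 4·det = 441 - 292 = 149.
Step 3 — eigenvalues:
  λ = (trace ± √Δ)/2 = (21 ± 12.2066)/2,
  λ_1 = 16.6033,  λ_2 = 4.3967.

Step 4 — unit eigenvector for λ_1: solve (Sigma - λ_1 I)v = 0. First row:
  (7 - 16.6033)·v_x + (5)·v_y = 0, i.e. (-9.6033)·v_x + (5)·v_y = 0,
  so v ∝ (b, λ_1 - a) = (5, 9.6033) = u.
  ||u|| = √((5)² + (9.6033)²) = √(117.2229) ≈ 10.827,
  v_1 = u/||u|| ≈ (0.4618, 0.887) (||v_1|| = 1).

λ_1 = 16.6033,  λ_2 = 4.3967;  v_1 ≈ (0.4618, 0.887)


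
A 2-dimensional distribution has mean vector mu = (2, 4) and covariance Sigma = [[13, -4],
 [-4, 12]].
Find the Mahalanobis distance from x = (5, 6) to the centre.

Step 1 — centre the observation: (x - mu) = (3, 2).

Step 2 — invert Sigma. det(Sigma) = 13·12 - (-4)² = 140.
  Sigma^{-1} = (1/det) · [[d, -b], [-b, a]] = [[0.0857, 0.0286],
 [0.0286, 0.0929]].

Step 3 — form the quadratic (x - mu)^T · Sigma^{-1} · (x - mu):
  Sigma^{-1} · (x - mu) = (0.3143, 0.2714).
  (x - mu)^T · [Sigma^{-1} · (x - mu)] = (3)·(0.3143) + (2)·(0.2714) = 1.4857.

Step 4 — take square root: d = √(1.4857) ≈ 1.2189.

d(x, mu) = √(1.4857) ≈ 1.2189


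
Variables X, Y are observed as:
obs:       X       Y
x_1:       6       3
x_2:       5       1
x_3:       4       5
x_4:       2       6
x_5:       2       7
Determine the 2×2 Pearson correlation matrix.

Step 1 — column means:
  mean(X) = (6 + 5 + 4 + 2 + 2) / 5 = 19/5 = 3.8
  mean(Y) = (3 + 1 + 5 + 6 + 7) / 5 = 22/5 = 4.4

Step 2 — sample variances and covariances s[i,j] = (1/(n-1)) · Σ_k (x_{k,i} - mean_i) · (x_{k,j} - mean_j), with n-1 = 4:
  s[X,X] = ((2.2)·(2.2) + (1.2)·(1.2) + (0.2)·(0.2) + (-1.8)·(-1.8) + (-1.8)·(-1.8)) / 4 = 12.8/4 = 3.2
  s[X,Y] = ((2.2)·(-1.4) + (1.2)·(-3.4) + (0.2)·(0.6) + (-1.8)·(1.6) + (-1.8)·(2.6)) / 4 = -14.6/4 = -3.65
  s[Y,Y] = ((-1.4)·(-1.4) + (-3.4)·(-3.4) + (0.6)·(0.6) + (1.6)·(1.6) + (2.6)·(2.6)) / 4 = 23.2/4 = 5.8
  Sample standard deviations s_i = √(s[i,i]):
  s(X) = √(3.2) = 1.7889
  s(Y) = √(5.8) = 2.4083

Step 3 — r_{ij} = s_{ij} / (s_i · s_j):
  r[X,X] = 1 (diagonal).
  r[X,Y] = -3.65 / (1.7889 · 2.4083) = -3.65 / 4.3081 = -0.8472
  r[Y,Y] = 1 (diagonal).

R is symmetric with unit diagonal. Assembling:

R = [[1, -0.8472],
 [-0.8472, 1]]


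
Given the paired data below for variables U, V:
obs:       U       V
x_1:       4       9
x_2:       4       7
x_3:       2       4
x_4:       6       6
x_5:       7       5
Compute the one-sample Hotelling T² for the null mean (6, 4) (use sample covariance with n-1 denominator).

Step 1 — sample mean vector:
  mean(U) = (4 + 4 + 2 + 6 + 7) / 5 = 23/5 = 4.6
  mean(V) = (9 + 7 + 4 + 6 + 5) / 5 = 31/5 = 6.2
  x̄ = (4.6, 6.2),  deviation x̄ - mu_0 = (4.6, 6.2) - (6, 4) = (-1.4, 2.2).

Step 2 — sample covariance matrix, S[i,j] = (1/(n-1)) · Σ_k (x_{k,i} - mean_i) · (x_{k,j} - mean_j), divisor n-1 = 4:
  S[U,U] = ((-0.6)·(-0.6) + (-0.6)·(-0.6) + (-2.6)·(-2.6) + (1.4)·(1.4) + (2.4)·(2.4)) / 4 = 15.2/4 = 3.8
  S[U,V] = ((-0.6)·(2.8) + (-0.6)·(0.8) + (-2.6)·(-2.2) + (1.4)·(-0.2) + (2.4)·(-1.2)) / 4 = 0.4/4 = 0.1
  S[V,V] = ((2.8)·(2.8) + (0.8)·(0.8) + (-2.2)·(-2.2) + (-0.2)·(-0.2) + (-1.2)·(-1.2)) / 4 = 14.8/4 = 3.7
  S = [[3.8, 0.1],
 [0.1, 3.7]].

Step 3 — invert S. det(S) = 3.8·3.7 - (0.1)² = 14.05.
  S^{-1} = (1/det) · [[d, -b], [-b, a]] = [[0.2633, -0.0071],
 [-0.0071, 0.2705]].

Step 4 — quadratic form (x̄ - mu_0)^T · S^{-1} · (x̄ - mu_0):
  S^{-1} · (x̄ - mu_0) = (-0.3843, 0.605),
  (x̄ - mu_0)^T · [...] = (-1.4)·(-0.3843) + (2.2)·(0.605) = 1.869.

Step 5 — scale by n: T² = 5 · 1.869 = 9.3452.

T² ≈ 9.3452


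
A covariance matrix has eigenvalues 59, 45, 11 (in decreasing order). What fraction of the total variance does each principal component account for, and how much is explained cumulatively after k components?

Step 1 — total variance = trace(Sigma) = Σ λ_i = 59 + 45 + 11 = 115.

Step 2 — fraction explained by component i = λ_i / Σ λ:
  PC1: 59/115 = 0.513
  PC2: 45/115 = 0.3913
  PC3: 11/115 = 0.0957

Step 3 — cumulative fraction after k components = (λ_1 + ... + λ_k) / Σ λ:
  k = 1: 59/115 = 0.513
  k = 2: (59 + 45)/115 = 104/115 = 0.9043
  k = 3: (59 + 45 + 11)/115 = 115/115 = 1

Summary (fraction, with percent):

explained: PC1 0.513 (51.3%), PC2 0.3913 (39.13%), PC3 0.0957 (9.57%);  cumulative: 0.513, 0.9043, 1


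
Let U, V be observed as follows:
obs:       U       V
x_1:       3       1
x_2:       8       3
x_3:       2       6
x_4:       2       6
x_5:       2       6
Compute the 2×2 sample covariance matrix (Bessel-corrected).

Step 1 — column means:
  mean(U) = (3 + 8 + 2 + 2 + 2) / 5 = 17/5 = 3.4
  mean(V) = (1 + 3 + 6 + 6 + 6) / 5 = 22/5 = 4.4

Step 2 — sample covariance S[i,j] = (1/(n-1)) · Σ_k (x_{k,i} - mean_i) · (x_{k,j} - mean_j), with n-1 = 4.
  S[U,U] = ((-0.4)·(-0.4) + (4.6)·(4.6) + (-1.4)·(-1.4) + (-1.4)·(-1.4) + (-1.4)·(-1.4)) / 4 = 27.2/4 = 6.8
  S[U,V] = ((-0.4)·(-3.4) + (4.6)·(-1.4) + (-1.4)·(1.6) + (-1.4)·(1.6) + (-1.4)·(1.6)) / 4 = -11.8/4 = -2.95
  S[V,V] = ((-3.4)·(-3.4) + (-1.4)·(-1.4) + (1.6)·(1.6) + (1.6)·(1.6) + (1.6)·(1.6)) / 4 = 21.2/4 = 5.3

S is symmetric (S[j,i] = S[i,j]). Assembling:

S = [[6.8, -2.95],
 [-2.95, 5.3]]


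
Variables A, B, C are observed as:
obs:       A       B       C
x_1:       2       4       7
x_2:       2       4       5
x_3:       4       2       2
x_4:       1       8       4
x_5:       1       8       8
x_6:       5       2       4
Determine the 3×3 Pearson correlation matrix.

Step 1 — column means:
  mean(A) = (2 + 2 + 4 + 1 + 1 + 5) / 6 = 15/6 = 2.5
  mean(B) = (4 + 4 + 2 + 8 + 8 + 2) / 6 = 28/6 = 4.6667
  mean(C) = (7 + 5 + 2 + 4 + 8 + 4) / 6 = 30/6 = 5

Step 2 — sample variances and covariances s[i,j] = (1/(n-1)) · Σ_k (x_{k,i} - mean_i) · (x_{k,j} - mean_j), with n-1 = 5:
  s[A,A] = ((-0.5)·(-0.5) + (-0.5)·(-0.5) + (1.5)·(1.5) + (-1.5)·(-1.5) + (-1.5)·(-1.5) + (2.5)·(2.5)) / 5 = 13.5/5 = 2.7
  s[A,B] = ((-0.5)·(-0.6667) + (-0.5)·(-0.6667) + (1.5)·(-2.6667) + (-1.5)·(3.3333) + (-1.5)·(3.3333) + (2.5)·(-2.6667)) / 5 = -20/5 = -4
  s[A,C] = ((-0.5)·(2) + (-0.5)·(0) + (1.5)·(-3) + (-1.5)·(-1) + (-1.5)·(3) + (2.5)·(-1)) / 5 = -11/5 = -2.2
  s[B,B] = ((-0.6667)·(-0.6667) + (-0.6667)·(-0.6667) + (-2.6667)·(-2.6667) + (3.3333)·(3.3333) + (3.3333)·(3.3333) + (-2.6667)·(-2.6667)) / 5 = 37.3333/5 = 7.4667
  s[B,C] = ((-0.6667)·(2) + (-0.6667)·(0) + (-2.6667)·(-3) + (3.3333)·(-1) + (3.3333)·(3) + (-2.6667)·(-1)) / 5 = 16/5 = 3.2
  s[C,C] = ((2)·(2) + (0)·(0) + (-3)·(-3) + (-1)·(-1) + (3)·(3) + (-1)·(-1)) / 5 = 24/5 = 4.8
  Sample standard deviations s_i = √(s[i,i]):
  s(A) = √(2.7) = 1.6432
  s(B) = √(7.4667) = 2.7325
  s(C) = √(4.8) = 2.1909

Step 3 — r_{ij} = s_{ij} / (s_i · s_j):
  r[A,A] = 1 (diagonal).
  r[A,B] = -4 / (1.6432 · 2.7325) = -4 / 4.49 = -0.8909
  r[A,C] = -2.2 / (1.6432 · 2.1909) = -2.2 / 3.6 = -0.6111
  r[B,B] = 1 (diagonal).
  r[B,C] = 3.2 / (2.7325 · 2.1909) = 3.2 / 5.9867 = 0.5345
  r[C,C] = 1 (diagonal).

R is symmetric with unit diagonal. Assembling:

R = [[1, -0.8909, -0.6111],
 [-0.8909, 1, 0.5345],
 [-0.6111, 0.5345, 1]]


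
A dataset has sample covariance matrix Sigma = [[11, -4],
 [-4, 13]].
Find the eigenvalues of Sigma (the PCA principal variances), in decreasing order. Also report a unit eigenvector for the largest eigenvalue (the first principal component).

Step 1 — characteristic polynomial of 2×2 Sigma:
  det(Sigma - λI) = λ² - trace · λ + det = 0.
  trace = 11 + 13 = 24, det = 11·13 - (-4)² = 127.
Step 2 — discriminant:
  Δ = trace² - 4·det = 576 - 508 = 68.
Step 3 — eigenvalues:
  λ = (trace ± √Δ)/2 = (24 ± 8.2462)/2,
  λ_1 = 16.1231,  λ_2 = 7.8769.

Step 4 — unit eigenvector for λ_1: solve (Sigma - λ_1 I)v = 0. First row:
  (11 - 16.1231)·v_x + (-4)·v_y = 0, i.e. (-5.1231)·v_x + (-4)·v_y = 0,
  so v ∝ (b, λ_1 - a) = (-4, 5.1231); multiply by -1 so the first entry is positive: u = (4, -5.1231).
  ||u|| = √((4)² + (-5.1231)²) = √(42.2462) ≈ 6.4997,
  v_1 = u/||u|| ≈ (0.6154, -0.7882) (||v_1|| = 1).

λ_1 = 16.1231,  λ_2 = 7.8769;  v_1 ≈ (0.6154, -0.7882)


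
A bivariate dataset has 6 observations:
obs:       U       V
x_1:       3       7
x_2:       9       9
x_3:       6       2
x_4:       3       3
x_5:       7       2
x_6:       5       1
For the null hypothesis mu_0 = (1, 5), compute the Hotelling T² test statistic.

Step 1 — sample mean vector:
  mean(U) = (3 + 9 + 6 + 3 + 7 + 5) / 6 = 33/6 = 5.5
  mean(V) = (7 + 9 + 2 + 3 + 2 + 1) / 6 = 24/6 = 4
  x̄ = (5.5, 4),  deviation x̄ - mu_0 = (5.5, 4) - (1, 5) = (4.5, -1).

Step 2 — sample covariance matrix, S[i,j] = (1/(n-1)) · Σ_k (x_{k,i} - mean_i) · (x_{k,j} - mean_j), divisor n-1 = 5:
  S[U,U] = ((-2.5)·(-2.5) + (3.5)·(3.5) + (0.5)·(0.5) + (-2.5)·(-2.5) + (1.5)·(1.5) + (-0.5)·(-0.5)) / 5 = 27.5/5 = 5.5
  S[U,V] = ((-2.5)·(3) + (3.5)·(5) + (0.5)·(-2) + (-2.5)·(-1) + (1.5)·(-2) + (-0.5)·(-3)) / 5 = 10/5 = 2
  S[V,V] = ((3)·(3) + (5)·(5) + (-2)·(-2) + (-1)·(-1) + (-2)·(-2) + (-3)·(-3)) / 5 = 52/5 = 10.4
  S = [[5.5, 2],
 [2, 10.4]].

Step 3 — invert S. det(S) = 5.5·10.4 - (2)² = 53.2.
  S^{-1} = (1/det) · [[d, -b], [-b, a]] = [[0.1955, -0.0376],
 [-0.0376, 0.1034]].

Step 4 — quadratic form (x̄ - mu_0)^T · S^{-1} · (x̄ - mu_0):
  S^{-1} · (x̄ - mu_0) = (0.9173, -0.2726),
  (x̄ - mu_0)^T · [...] = (4.5)·(0.9173) + (-1)·(-0.2726) = 4.4004.

Step 5 — scale by n: T² = 6 · 4.4004 = 26.4023.

T² ≈ 26.4023


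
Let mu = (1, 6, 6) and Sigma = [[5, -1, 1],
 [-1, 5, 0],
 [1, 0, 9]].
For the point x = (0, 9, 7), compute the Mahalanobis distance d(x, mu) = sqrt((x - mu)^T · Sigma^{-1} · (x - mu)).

Step 1 — centre the observation: (x - mu) = (-1, 3, 1).

Step 2 — invert Sigma (cofactor / det for 3×3, or solve directly):
  Sigma^{-1} = [[0.2133, 0.0427, -0.0237],
 [0.0427, 0.2085, -0.0047],
 [-0.0237, -0.0047, 0.1137]].

Step 3 — form the quadratic (x - mu)^T · Sigma^{-1} · (x - mu):
  Sigma^{-1} · (x - mu) = (-0.109, 0.5782, 0.1232).
  (x - mu)^T · [Sigma^{-1} · (x - mu)] = (-1)·(-0.109) + (3)·(0.5782) + (1)·(0.1232) = 1.9668.

Step 4 — take square root: d = √(1.9668) ≈ 1.4024.

d(x, mu) = √(1.9668) ≈ 1.4024


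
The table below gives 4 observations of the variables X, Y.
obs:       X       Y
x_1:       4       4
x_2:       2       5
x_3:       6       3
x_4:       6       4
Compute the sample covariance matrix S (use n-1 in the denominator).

Step 1 — column means:
  mean(X) = (4 + 2 + 6 + 6) / 4 = 18/4 = 4.5
  mean(Y) = (4 + 5 + 3 + 4) / 4 = 16/4 = 4

Step 2 — sample covariance S[i,j] = (1/(n-1)) · Σ_k (x_{k,i} - mean_i) · (x_{k,j} - mean_j), with n-1 = 3.
  S[X,X] = ((-0.5)·(-0.5) + (-2.5)·(-2.5) + (1.5)·(1.5) + (1.5)·(1.5)) / 3 = 11/3 = 3.6667
  S[X,Y] = ((-0.5)·(0) + (-2.5)·(1) + (1.5)·(-1) + (1.5)·(0)) / 3 = -4/3 = -1.3333
  S[Y,Y] = ((0)·(0) + (1)·(1) + (-1)·(-1) + (0)·(0)) / 3 = 2/3 = 0.6667

S is symmetric (S[j,i] = S[i,j]). Assembling:

S = [[3.6667, -1.3333],
 [-1.3333, 0.6667]]


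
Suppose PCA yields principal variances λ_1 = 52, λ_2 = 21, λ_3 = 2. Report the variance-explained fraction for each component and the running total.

Step 1 — total variance = trace(Sigma) = Σ λ_i = 52 + 21 + 2 = 75.

Step 2 — fraction explained by component i = λ_i / Σ λ:
  PC1: 52/75 = 0.6933
  PC2: 21/75 = 0.28
  PC3: 2/75 = 0.0267

Step 3 — cumulative fraction after k components = (λ_1 + ... + λ_k) / Σ λ:
  k = 1: 52/75 = 0.6933
  k = 2: (52 + 21)/75 = 73/75 = 0.9733
  k = 3: (52 + 21 + 2)/75 = 75/75 = 1

Summary (fraction, with percent):

explained: PC1 0.6933 (69.33%), PC2 0.28 (28%), PC3 0.0267 (2.67%);  cumulative: 0.6933, 0.9733, 1


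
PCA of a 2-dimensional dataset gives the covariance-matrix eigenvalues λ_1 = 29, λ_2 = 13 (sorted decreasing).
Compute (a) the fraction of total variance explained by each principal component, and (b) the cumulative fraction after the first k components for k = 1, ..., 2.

Step 1 — total variance = trace(Sigma) = Σ λ_i = 29 + 13 = 42.

Step 2 — fraction explained by component i = λ_i / Σ λ:
  PC1: 29/42 = 0.6905
  PC2: 13/42 = 0.3095

Step 3 — cumulative fraction after k components = (λ_1 + ... + λ_k) / Σ λ:
  k = 1: 29/42 = 0.6905
  k = 2: (29 + 13)/42 = 42/42 = 1

Summary (fraction, with percent):

explained: PC1 0.6905 (69.05%), PC2 0.3095 (30.95%);  cumulative: 0.6905, 1


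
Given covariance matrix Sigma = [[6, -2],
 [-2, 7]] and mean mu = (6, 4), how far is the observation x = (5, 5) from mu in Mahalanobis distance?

Step 1 — centre the observation: (x - mu) = (-1, 1).

Step 2 — invert Sigma. det(Sigma) = 6·7 - (-2)² = 38.
  Sigma^{-1} = (1/det) · [[d, -b], [-b, a]] = [[0.1842, 0.0526],
 [0.0526, 0.1579]].

Step 3 — form the quadratic (x - mu)^T · Sigma^{-1} · (x - mu):
  Sigma^{-1} · (x - mu) = (-0.1316, 0.1053).
  (x - mu)^T · [Sigma^{-1} · (x - mu)] = (-1)·(-0.1316) + (1)·(0.1053) = 0.2368.

Step 4 — take square root: d = √(0.2368) ≈ 0.4867.

d(x, mu) = √(0.2368) ≈ 0.4867


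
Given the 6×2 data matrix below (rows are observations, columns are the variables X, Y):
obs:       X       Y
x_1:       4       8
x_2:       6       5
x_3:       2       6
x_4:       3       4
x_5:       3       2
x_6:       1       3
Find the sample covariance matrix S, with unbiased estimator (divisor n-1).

Step 1 — column means:
  mean(X) = (4 + 6 + 2 + 3 + 3 + 1) / 6 = 19/6 = 3.1667
  mean(Y) = (8 + 5 + 6 + 4 + 2 + 3) / 6 = 28/6 = 4.6667

Step 2 — sample covariance S[i,j] = (1/(n-1)) · Σ_k (x_{k,i} - mean_i) · (x_{k,j} - mean_j), with n-1 = 5.
  S[X,X] = ((0.8333)·(0.8333) + (2.8333)·(2.8333) + (-1.1667)·(-1.1667) + (-0.1667)·(-0.1667) + (-0.1667)·(-0.1667) + (-2.1667)·(-2.1667)) / 5 = 14.8333/5 = 2.9667
  S[X,Y] = ((0.8333)·(3.3333) + (2.8333)·(0.3333) + (-1.1667)·(1.3333) + (-0.1667)·(-0.6667) + (-0.1667)·(-2.6667) + (-2.1667)·(-1.6667)) / 5 = 6.3333/5 = 1.2667
  S[Y,Y] = ((3.3333)·(3.3333) + (0.3333)·(0.3333) + (1.3333)·(1.3333) + (-0.6667)·(-0.6667) + (-2.6667)·(-2.6667) + (-1.6667)·(-1.6667)) / 5 = 23.3333/5 = 4.6667

S is symmetric (S[j,i] = S[i,j]). Assembling:

S = [[2.9667, 1.2667],
 [1.2667, 4.6667]]


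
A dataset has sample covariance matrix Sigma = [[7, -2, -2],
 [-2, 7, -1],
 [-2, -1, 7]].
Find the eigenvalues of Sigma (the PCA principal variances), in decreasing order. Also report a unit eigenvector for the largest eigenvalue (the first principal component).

Step 1 — characteristic polynomial p(λ) = det(λI - Sigma) = λ³ - tr·λ² + c_1·λ - det, where tr = trace, c_1 = sum of the principal 2×2 minors, det = det(Sigma):
  tr = 7 + 7 + 7 = 21,
  c_1 = (7·7 - (-2)²) + (7·7 - (-2)²) + (7·7 - (-1)²) = 45 + 45 + 48 = 138,
  det = 7·(7·7 - (-1)²) - (-2)·((-2)·7 - (-1)·(-2)) + (-2)·((-2)·(-1) - 7·(-2)) = 7·(48) - (-2)·(-16) + (-2)·(16) = 272.
  So p(λ) = λ³ - 21λ² + 138λ - 272.
Step 2 — look for an integer root (rational root theorem: any rational root is an integer divisor of 272). Testing λ = 8:
  p(8) = 512 - 1344 + 1104 - 272 = 0  ✓
  Dividing out (λ - 8): p(λ) = (λ - 8)(λ² - 13λ + 34).
Step 3 — remaining eigenvalues from the quadratic λ² - 13λ + 34 = 0:
  Δ = 13² - 4·34 = 169 - 136 = 33,  λ = (13 ± √33)/2 = (13 ± 5.7446)/2 ≈ 9.3723 or 3.6277.
  Sorted: λ_1 = 9.3723,  λ_2 = 8,  λ_3 = 3.6277  (check: sum = 21 = tr ✓).

Step 4 — unit eigenvector for λ_1 ≈ 9.3723: v spans the null space of (Sigma - λ_1 I), whose rows are
  r_1 = (-2.3723, -2, -2),  r_2 = (-2, -2.3723, -1),  r_3 = (-2, -1, -2.3723).
  v is orthogonal to every row, so take v ∝ r_1 × r_2 = ((-2)·(-1) - (-2)·(-2.3723), (-2)·(-2) - (-2.3723)·(-1), (-2.3723)·(-2.3723) - (-2)·(-2)) ≈ (-2.7446, 1.6277, 1.6277).
  Rescale (multiply by -1 so the first nonzero entry is positive): u = (2.7446, -1.6277, -1.6277).
  ||u|| = √((2.7446)² + (-1.6277)² + (-1.6277)²) = √(12.8316) ≈ 3.5821,  v_1 = u/||u|| ≈ (0.7662, -0.4544, -0.4544) (||v_1|| = 1).

λ_1 = 9.3723,  λ_2 = 8,  λ_3 = 3.6277;  v_1 ≈ (0.7662, -0.4544, -0.4544)
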